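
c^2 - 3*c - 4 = (c - 4)*(c + 1)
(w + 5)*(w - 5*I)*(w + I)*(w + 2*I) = w^4 + 5*w^3 - 2*I*w^3 + 13*w^2 - 10*I*w^2 + 65*w + 10*I*w + 50*I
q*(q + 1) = q^2 + q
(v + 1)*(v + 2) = v^2 + 3*v + 2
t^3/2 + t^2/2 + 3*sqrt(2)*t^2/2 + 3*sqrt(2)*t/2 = t*(t/2 + 1/2)*(t + 3*sqrt(2))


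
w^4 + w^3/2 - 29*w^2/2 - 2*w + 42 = (w - 3)*(w - 2)*(w + 2)*(w + 7/2)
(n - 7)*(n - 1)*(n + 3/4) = n^3 - 29*n^2/4 + n + 21/4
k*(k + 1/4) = k^2 + k/4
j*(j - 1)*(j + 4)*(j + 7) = j^4 + 10*j^3 + 17*j^2 - 28*j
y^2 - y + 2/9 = (y - 2/3)*(y - 1/3)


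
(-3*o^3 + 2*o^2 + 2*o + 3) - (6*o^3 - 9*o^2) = -9*o^3 + 11*o^2 + 2*o + 3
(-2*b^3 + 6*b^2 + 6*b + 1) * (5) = -10*b^3 + 30*b^2 + 30*b + 5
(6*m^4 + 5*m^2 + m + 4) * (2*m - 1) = 12*m^5 - 6*m^4 + 10*m^3 - 3*m^2 + 7*m - 4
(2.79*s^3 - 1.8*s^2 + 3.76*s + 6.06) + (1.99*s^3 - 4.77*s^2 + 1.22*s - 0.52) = 4.78*s^3 - 6.57*s^2 + 4.98*s + 5.54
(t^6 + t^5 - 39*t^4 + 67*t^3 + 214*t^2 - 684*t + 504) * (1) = t^6 + t^5 - 39*t^4 + 67*t^3 + 214*t^2 - 684*t + 504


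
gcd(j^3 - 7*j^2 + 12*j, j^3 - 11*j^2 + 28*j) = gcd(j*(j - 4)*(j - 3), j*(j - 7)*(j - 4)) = j^2 - 4*j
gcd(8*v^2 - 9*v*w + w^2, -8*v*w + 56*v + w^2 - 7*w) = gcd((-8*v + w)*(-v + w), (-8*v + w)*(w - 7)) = 8*v - w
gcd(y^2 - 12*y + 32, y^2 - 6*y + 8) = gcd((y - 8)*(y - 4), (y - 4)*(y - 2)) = y - 4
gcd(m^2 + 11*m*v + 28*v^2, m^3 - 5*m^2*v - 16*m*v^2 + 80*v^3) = m + 4*v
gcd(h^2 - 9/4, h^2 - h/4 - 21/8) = h + 3/2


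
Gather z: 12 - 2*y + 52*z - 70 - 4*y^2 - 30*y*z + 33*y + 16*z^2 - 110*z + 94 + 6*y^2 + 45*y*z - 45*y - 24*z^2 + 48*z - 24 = 2*y^2 - 14*y - 8*z^2 + z*(15*y - 10) + 12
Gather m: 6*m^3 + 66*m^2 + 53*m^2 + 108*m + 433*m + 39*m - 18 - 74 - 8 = 6*m^3 + 119*m^2 + 580*m - 100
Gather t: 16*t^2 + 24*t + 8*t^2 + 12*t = 24*t^2 + 36*t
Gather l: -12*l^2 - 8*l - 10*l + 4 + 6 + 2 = -12*l^2 - 18*l + 12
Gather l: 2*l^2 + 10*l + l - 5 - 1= 2*l^2 + 11*l - 6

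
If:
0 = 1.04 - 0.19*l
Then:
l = 5.47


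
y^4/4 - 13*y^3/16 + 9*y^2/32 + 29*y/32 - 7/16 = (y/4 + 1/4)*(y - 2)*(y - 7/4)*(y - 1/2)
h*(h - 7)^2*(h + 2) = h^4 - 12*h^3 + 21*h^2 + 98*h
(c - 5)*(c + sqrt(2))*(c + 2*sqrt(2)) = c^3 - 5*c^2 + 3*sqrt(2)*c^2 - 15*sqrt(2)*c + 4*c - 20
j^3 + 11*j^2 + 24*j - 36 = (j - 1)*(j + 6)^2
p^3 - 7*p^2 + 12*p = p*(p - 4)*(p - 3)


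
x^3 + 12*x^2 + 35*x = x*(x + 5)*(x + 7)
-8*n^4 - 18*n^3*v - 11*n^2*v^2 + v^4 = (-4*n + v)*(n + v)^2*(2*n + v)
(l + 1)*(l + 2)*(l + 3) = l^3 + 6*l^2 + 11*l + 6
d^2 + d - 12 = (d - 3)*(d + 4)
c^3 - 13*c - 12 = (c - 4)*(c + 1)*(c + 3)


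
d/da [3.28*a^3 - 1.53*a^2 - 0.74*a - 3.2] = 9.84*a^2 - 3.06*a - 0.74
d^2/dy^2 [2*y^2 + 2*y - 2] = 4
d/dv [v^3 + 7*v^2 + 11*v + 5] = 3*v^2 + 14*v + 11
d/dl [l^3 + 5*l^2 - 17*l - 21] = 3*l^2 + 10*l - 17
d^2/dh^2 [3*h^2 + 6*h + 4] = 6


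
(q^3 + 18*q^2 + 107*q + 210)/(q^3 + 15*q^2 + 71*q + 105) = (q + 6)/(q + 3)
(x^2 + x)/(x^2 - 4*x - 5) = x/(x - 5)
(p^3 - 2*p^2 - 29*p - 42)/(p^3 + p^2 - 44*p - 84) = (p + 3)/(p + 6)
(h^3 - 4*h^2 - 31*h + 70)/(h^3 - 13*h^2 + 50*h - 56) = (h + 5)/(h - 4)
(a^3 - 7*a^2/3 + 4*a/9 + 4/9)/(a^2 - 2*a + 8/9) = (3*a^2 - 5*a - 2)/(3*a - 4)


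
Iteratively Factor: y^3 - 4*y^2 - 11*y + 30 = (y + 3)*(y^2 - 7*y + 10) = (y - 5)*(y + 3)*(y - 2)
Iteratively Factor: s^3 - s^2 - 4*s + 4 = (s - 1)*(s^2 - 4) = (s - 2)*(s - 1)*(s + 2)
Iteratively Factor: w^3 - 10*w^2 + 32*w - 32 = (w - 2)*(w^2 - 8*w + 16) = (w - 4)*(w - 2)*(w - 4)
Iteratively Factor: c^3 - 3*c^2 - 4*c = (c)*(c^2 - 3*c - 4) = c*(c + 1)*(c - 4)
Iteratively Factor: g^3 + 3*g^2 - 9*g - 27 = (g - 3)*(g^2 + 6*g + 9) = (g - 3)*(g + 3)*(g + 3)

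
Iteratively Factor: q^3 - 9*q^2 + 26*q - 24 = (q - 3)*(q^2 - 6*q + 8) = (q - 3)*(q - 2)*(q - 4)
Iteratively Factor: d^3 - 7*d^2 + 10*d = (d - 2)*(d^2 - 5*d) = (d - 5)*(d - 2)*(d)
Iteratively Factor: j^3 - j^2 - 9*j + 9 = (j - 3)*(j^2 + 2*j - 3) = (j - 3)*(j - 1)*(j + 3)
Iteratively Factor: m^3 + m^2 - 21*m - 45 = (m + 3)*(m^2 - 2*m - 15) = (m + 3)^2*(m - 5)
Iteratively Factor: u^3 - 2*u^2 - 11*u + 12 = (u - 4)*(u^2 + 2*u - 3) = (u - 4)*(u + 3)*(u - 1)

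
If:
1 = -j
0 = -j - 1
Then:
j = -1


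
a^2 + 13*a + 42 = (a + 6)*(a + 7)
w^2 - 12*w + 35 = (w - 7)*(w - 5)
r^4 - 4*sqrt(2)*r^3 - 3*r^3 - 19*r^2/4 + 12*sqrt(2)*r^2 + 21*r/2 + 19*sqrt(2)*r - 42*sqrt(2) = (r - 7/2)*(r - 3/2)*(r + 2)*(r - 4*sqrt(2))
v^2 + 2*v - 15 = (v - 3)*(v + 5)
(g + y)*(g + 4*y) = g^2 + 5*g*y + 4*y^2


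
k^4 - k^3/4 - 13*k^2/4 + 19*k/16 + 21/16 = (k - 3/2)*(k - 1)*(k + 1/2)*(k + 7/4)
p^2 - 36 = (p - 6)*(p + 6)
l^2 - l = l*(l - 1)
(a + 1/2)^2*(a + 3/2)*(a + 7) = a^4 + 19*a^3/2 + 77*a^2/4 + 101*a/8 + 21/8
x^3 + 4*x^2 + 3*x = x*(x + 1)*(x + 3)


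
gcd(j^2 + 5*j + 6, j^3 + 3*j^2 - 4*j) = 1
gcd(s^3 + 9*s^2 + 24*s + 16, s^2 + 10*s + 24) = s + 4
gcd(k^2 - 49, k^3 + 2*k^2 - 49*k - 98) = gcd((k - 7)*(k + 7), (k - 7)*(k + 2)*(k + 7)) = k^2 - 49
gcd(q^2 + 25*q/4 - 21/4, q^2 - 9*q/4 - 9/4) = 1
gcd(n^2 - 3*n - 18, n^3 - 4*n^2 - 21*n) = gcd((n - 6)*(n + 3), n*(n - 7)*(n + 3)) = n + 3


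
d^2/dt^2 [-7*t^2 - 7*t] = -14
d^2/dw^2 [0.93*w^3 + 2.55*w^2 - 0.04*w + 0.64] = 5.58*w + 5.1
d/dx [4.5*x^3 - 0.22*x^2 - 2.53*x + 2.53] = 13.5*x^2 - 0.44*x - 2.53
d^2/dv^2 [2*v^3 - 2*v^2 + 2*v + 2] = 12*v - 4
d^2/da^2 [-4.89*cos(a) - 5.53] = 4.89*cos(a)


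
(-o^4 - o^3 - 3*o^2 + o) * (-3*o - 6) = 3*o^5 + 9*o^4 + 15*o^3 + 15*o^2 - 6*o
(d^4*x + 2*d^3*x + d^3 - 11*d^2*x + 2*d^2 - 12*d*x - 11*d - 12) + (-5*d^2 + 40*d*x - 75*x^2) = d^4*x + 2*d^3*x + d^3 - 11*d^2*x - 3*d^2 + 28*d*x - 11*d - 75*x^2 - 12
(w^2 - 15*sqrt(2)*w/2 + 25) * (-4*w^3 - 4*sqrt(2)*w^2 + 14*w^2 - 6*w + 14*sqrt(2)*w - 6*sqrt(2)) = -4*w^5 + 14*w^4 + 26*sqrt(2)*w^4 - 91*sqrt(2)*w^3 - 46*w^3 - 61*sqrt(2)*w^2 + 140*w^2 - 60*w + 350*sqrt(2)*w - 150*sqrt(2)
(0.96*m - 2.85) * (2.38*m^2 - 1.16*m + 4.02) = 2.2848*m^3 - 7.8966*m^2 + 7.1652*m - 11.457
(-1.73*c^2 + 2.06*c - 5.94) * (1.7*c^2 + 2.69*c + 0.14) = -2.941*c^4 - 1.1517*c^3 - 4.7988*c^2 - 15.6902*c - 0.8316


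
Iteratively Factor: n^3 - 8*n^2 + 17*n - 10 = (n - 2)*(n^2 - 6*n + 5) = (n - 5)*(n - 2)*(n - 1)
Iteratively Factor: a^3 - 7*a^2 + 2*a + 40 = (a + 2)*(a^2 - 9*a + 20) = (a - 5)*(a + 2)*(a - 4)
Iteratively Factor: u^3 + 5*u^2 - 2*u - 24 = (u + 4)*(u^2 + u - 6) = (u - 2)*(u + 4)*(u + 3)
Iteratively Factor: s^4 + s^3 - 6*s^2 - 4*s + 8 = (s + 2)*(s^3 - s^2 - 4*s + 4) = (s - 1)*(s + 2)*(s^2 - 4) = (s - 2)*(s - 1)*(s + 2)*(s + 2)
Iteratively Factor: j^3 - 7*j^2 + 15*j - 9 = (j - 1)*(j^2 - 6*j + 9) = (j - 3)*(j - 1)*(j - 3)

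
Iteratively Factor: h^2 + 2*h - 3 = (h - 1)*(h + 3)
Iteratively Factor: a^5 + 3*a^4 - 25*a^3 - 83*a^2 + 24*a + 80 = (a + 4)*(a^4 - a^3 - 21*a^2 + a + 20) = (a - 1)*(a + 4)*(a^3 - 21*a - 20) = (a - 1)*(a + 1)*(a + 4)*(a^2 - a - 20) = (a - 1)*(a + 1)*(a + 4)^2*(a - 5)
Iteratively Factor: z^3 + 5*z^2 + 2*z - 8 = (z - 1)*(z^2 + 6*z + 8) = (z - 1)*(z + 4)*(z + 2)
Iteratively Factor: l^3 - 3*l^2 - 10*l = (l)*(l^2 - 3*l - 10) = l*(l + 2)*(l - 5)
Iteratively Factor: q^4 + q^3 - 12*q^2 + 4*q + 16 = (q + 1)*(q^3 - 12*q + 16) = (q - 2)*(q + 1)*(q^2 + 2*q - 8) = (q - 2)*(q + 1)*(q + 4)*(q - 2)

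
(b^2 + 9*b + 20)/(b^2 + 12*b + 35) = (b + 4)/(b + 7)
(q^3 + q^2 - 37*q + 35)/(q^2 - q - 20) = (q^2 + 6*q - 7)/(q + 4)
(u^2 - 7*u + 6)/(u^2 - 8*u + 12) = (u - 1)/(u - 2)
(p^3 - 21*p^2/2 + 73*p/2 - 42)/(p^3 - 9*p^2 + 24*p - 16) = (2*p^2 - 13*p + 21)/(2*(p^2 - 5*p + 4))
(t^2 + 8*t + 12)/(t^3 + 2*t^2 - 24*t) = (t + 2)/(t*(t - 4))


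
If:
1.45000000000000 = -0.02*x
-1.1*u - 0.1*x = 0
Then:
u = 6.59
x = -72.50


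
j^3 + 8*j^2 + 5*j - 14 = (j - 1)*(j + 2)*(j + 7)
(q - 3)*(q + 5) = q^2 + 2*q - 15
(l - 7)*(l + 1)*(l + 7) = l^3 + l^2 - 49*l - 49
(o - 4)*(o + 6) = o^2 + 2*o - 24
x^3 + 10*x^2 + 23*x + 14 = (x + 1)*(x + 2)*(x + 7)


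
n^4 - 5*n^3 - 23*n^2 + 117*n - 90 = (n - 6)*(n - 3)*(n - 1)*(n + 5)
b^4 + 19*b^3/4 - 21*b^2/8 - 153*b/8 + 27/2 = (b - 3/2)*(b - 3/4)*(b + 3)*(b + 4)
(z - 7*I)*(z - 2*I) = z^2 - 9*I*z - 14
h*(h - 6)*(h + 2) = h^3 - 4*h^2 - 12*h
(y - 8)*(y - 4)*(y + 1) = y^3 - 11*y^2 + 20*y + 32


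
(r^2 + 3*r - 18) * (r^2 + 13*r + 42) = r^4 + 16*r^3 + 63*r^2 - 108*r - 756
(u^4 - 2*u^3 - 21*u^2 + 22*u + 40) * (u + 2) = u^5 - 25*u^3 - 20*u^2 + 84*u + 80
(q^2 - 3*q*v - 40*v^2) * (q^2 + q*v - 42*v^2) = q^4 - 2*q^3*v - 85*q^2*v^2 + 86*q*v^3 + 1680*v^4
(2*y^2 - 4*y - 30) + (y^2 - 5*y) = 3*y^2 - 9*y - 30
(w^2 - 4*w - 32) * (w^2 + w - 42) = w^4 - 3*w^3 - 78*w^2 + 136*w + 1344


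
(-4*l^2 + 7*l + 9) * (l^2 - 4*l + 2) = -4*l^4 + 23*l^3 - 27*l^2 - 22*l + 18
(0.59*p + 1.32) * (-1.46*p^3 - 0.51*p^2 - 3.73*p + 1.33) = -0.8614*p^4 - 2.2281*p^3 - 2.8739*p^2 - 4.1389*p + 1.7556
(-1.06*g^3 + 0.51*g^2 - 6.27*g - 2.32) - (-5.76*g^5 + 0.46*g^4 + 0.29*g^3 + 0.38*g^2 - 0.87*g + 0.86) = 5.76*g^5 - 0.46*g^4 - 1.35*g^3 + 0.13*g^2 - 5.4*g - 3.18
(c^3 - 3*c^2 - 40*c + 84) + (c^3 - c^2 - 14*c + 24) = 2*c^3 - 4*c^2 - 54*c + 108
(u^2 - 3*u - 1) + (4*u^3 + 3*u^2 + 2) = 4*u^3 + 4*u^2 - 3*u + 1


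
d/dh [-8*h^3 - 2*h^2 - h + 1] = -24*h^2 - 4*h - 1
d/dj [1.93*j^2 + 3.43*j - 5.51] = 3.86*j + 3.43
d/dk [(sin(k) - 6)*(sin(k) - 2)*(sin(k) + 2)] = (3*sin(k)^2 - 12*sin(k) - 4)*cos(k)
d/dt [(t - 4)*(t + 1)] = 2*t - 3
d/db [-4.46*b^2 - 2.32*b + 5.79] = -8.92*b - 2.32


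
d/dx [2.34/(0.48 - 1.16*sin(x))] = 2.7144*cos(x)/(1.16*sin(x) - 0.48)^2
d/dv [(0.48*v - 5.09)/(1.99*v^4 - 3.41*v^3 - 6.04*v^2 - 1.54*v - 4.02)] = (-2.8656*v^4 + 43.79*v^3 - 49.1715*v^2 - 61.4872*v - 9.7682)/(3.9601*v^8 - 13.5718*v^7 - 12.4111*v^6 + 35.0636*v^5 + 30.9848*v^4 + 46.0196*v^3 + 50.9332*v^2 + 12.3816*v + 16.1604)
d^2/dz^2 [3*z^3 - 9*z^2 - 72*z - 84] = 18*z - 18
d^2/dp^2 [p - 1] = 0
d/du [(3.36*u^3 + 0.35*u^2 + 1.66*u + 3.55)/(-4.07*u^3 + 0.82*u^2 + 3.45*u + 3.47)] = (4.1797*u^4 + 36.6964*u^3 + 78.1694*u^2 - 3.393*u - 6.4873)/(16.5649*u^6 - 6.6748*u^5 - 27.4106*u^4 - 22.5878*u^3 + 17.5933*u^2 + 23.943*u + 12.0409)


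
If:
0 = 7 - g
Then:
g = 7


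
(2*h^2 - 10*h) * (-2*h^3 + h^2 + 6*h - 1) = -4*h^5 + 22*h^4 + 2*h^3 - 62*h^2 + 10*h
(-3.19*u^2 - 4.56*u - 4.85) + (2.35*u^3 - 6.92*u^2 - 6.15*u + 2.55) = 2.35*u^3 - 10.11*u^2 - 10.71*u - 2.3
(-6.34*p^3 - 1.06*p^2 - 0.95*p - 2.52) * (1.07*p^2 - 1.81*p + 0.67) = -6.7838*p^5 + 10.3412*p^4 - 3.3457*p^3 - 1.6871*p^2 + 3.9247*p - 1.6884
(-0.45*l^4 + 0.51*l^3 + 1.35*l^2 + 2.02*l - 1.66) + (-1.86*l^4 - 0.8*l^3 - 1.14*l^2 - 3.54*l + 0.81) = -2.31*l^4 - 0.29*l^3 + 0.21*l^2 - 1.52*l - 0.85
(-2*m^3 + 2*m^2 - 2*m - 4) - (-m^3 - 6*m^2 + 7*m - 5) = -m^3 + 8*m^2 - 9*m + 1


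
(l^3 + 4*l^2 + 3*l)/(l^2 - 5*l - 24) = l*(l + 1)/(l - 8)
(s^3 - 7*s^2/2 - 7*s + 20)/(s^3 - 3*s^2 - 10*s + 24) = (s + 5/2)/(s + 3)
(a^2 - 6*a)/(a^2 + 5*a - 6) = a*(a - 6)/(a^2 + 5*a - 6)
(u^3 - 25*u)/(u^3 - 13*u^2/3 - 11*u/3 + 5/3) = 3*u*(u + 5)/(3*u^2 + 2*u - 1)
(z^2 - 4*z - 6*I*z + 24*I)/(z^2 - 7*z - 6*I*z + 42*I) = (z - 4)/(z - 7)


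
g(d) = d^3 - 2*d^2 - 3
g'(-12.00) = 480.00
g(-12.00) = -2019.00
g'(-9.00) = 279.00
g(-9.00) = -894.00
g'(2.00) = 4.00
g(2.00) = -3.00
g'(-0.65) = 3.87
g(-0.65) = -4.12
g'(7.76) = 149.61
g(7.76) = 343.85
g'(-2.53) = 29.32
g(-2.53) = -32.00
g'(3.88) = 29.64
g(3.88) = 25.30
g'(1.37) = 0.15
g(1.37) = -4.18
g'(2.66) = 10.59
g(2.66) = 1.67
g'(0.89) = -1.18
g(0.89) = -3.88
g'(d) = 3*d^2 - 4*d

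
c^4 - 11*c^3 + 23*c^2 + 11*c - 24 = (c - 8)*(c - 3)*(c - 1)*(c + 1)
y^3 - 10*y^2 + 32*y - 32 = (y - 4)^2*(y - 2)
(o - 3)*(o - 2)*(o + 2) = o^3 - 3*o^2 - 4*o + 12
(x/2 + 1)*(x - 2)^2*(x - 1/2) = x^4/2 - 5*x^3/4 - 3*x^2/2 + 5*x - 2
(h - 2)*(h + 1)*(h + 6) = h^3 + 5*h^2 - 8*h - 12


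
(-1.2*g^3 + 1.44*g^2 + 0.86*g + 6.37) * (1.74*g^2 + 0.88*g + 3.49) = -2.088*g^5 + 1.4496*g^4 - 1.4244*g^3 + 16.8662*g^2 + 8.607*g + 22.2313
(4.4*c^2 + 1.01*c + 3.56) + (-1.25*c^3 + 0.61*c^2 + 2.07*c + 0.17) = -1.25*c^3 + 5.01*c^2 + 3.08*c + 3.73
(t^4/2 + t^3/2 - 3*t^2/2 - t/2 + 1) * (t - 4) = t^5/2 - 3*t^4/2 - 7*t^3/2 + 11*t^2/2 + 3*t - 4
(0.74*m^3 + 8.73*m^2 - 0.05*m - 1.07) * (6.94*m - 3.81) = 5.1356*m^4 + 57.7668*m^3 - 33.6083*m^2 - 7.2353*m + 4.0767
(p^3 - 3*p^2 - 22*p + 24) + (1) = p^3 - 3*p^2 - 22*p + 25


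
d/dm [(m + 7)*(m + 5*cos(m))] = m - (m + 7)*(5*sin(m) - 1) + 5*cos(m)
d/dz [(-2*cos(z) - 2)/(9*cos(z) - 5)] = -28*sin(z)/(9*cos(z) - 5)^2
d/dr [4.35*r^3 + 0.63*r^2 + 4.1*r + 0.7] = 13.05*r^2 + 1.26*r + 4.1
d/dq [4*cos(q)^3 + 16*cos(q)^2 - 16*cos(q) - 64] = 4*(-3*cos(q)^2 - 8*cos(q) + 4)*sin(q)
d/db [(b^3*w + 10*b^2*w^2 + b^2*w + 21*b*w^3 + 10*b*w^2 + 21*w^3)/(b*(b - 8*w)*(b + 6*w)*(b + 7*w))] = w*(-b^4 - 6*b^3*w - 2*b^3 - 42*b^2*w^2 - 7*b^2*w + 12*b*w^2 + 144*w^3)/(b^2*(b^4 - 4*b^3*w - 92*b^2*w^2 + 192*b*w^3 + 2304*w^4))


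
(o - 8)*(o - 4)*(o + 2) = o^3 - 10*o^2 + 8*o + 64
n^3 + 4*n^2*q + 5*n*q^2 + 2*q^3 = (n + q)^2*(n + 2*q)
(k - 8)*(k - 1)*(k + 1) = k^3 - 8*k^2 - k + 8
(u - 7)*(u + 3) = u^2 - 4*u - 21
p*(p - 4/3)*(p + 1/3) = p^3 - p^2 - 4*p/9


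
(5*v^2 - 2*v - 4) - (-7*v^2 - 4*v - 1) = 12*v^2 + 2*v - 3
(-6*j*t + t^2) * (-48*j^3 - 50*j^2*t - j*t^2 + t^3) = 288*j^4*t + 252*j^3*t^2 - 44*j^2*t^3 - 7*j*t^4 + t^5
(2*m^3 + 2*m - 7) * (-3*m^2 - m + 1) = -6*m^5 - 2*m^4 - 4*m^3 + 19*m^2 + 9*m - 7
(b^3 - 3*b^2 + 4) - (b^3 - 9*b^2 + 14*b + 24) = 6*b^2 - 14*b - 20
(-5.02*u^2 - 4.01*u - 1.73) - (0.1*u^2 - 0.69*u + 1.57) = -5.12*u^2 - 3.32*u - 3.3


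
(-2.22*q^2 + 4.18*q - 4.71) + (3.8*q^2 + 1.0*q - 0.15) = 1.58*q^2 + 5.18*q - 4.86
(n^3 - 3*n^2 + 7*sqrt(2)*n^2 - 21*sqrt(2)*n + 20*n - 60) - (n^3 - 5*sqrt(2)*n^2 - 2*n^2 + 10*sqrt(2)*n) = -n^2 + 12*sqrt(2)*n^2 - 31*sqrt(2)*n + 20*n - 60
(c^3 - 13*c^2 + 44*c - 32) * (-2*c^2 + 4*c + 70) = -2*c^5 + 30*c^4 - 70*c^3 - 670*c^2 + 2952*c - 2240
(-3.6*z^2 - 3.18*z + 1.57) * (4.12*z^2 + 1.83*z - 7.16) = -14.832*z^4 - 19.6896*z^3 + 26.425*z^2 + 25.6419*z - 11.2412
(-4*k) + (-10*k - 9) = -14*k - 9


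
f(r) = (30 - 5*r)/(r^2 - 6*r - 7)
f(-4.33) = 1.37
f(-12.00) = 0.43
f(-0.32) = -6.35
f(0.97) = -2.12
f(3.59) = -0.77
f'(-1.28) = 55.81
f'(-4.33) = 0.40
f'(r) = (6 - 2*r)*(30 - 5*r)/(r^2 - 6*r - 7)^2 - 5/(r^2 - 6*r - 7)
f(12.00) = -0.46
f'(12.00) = 0.05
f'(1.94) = 0.53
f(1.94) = -1.36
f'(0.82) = 1.34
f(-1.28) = 15.70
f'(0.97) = 1.14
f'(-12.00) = 0.04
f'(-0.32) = 9.47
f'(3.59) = 0.26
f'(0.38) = 2.31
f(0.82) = -2.30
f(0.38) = -3.08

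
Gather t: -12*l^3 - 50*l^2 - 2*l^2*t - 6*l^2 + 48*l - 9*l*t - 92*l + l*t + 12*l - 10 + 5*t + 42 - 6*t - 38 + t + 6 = -12*l^3 - 56*l^2 - 32*l + t*(-2*l^2 - 8*l)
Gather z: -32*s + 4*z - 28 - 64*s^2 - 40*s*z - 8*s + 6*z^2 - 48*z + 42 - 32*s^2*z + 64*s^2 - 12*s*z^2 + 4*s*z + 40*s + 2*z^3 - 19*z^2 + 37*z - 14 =2*z^3 + z^2*(-12*s - 13) + z*(-32*s^2 - 36*s - 7)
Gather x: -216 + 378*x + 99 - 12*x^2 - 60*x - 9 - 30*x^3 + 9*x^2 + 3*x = -30*x^3 - 3*x^2 + 321*x - 126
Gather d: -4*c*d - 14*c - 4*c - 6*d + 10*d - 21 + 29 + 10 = -18*c + d*(4 - 4*c) + 18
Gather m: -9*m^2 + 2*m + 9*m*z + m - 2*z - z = -9*m^2 + m*(9*z + 3) - 3*z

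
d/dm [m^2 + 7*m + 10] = 2*m + 7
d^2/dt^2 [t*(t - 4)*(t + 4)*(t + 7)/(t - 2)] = 6*(t^4 - 3*t^3 - 6*t^2 + 28*t - 96)/(t^3 - 6*t^2 + 12*t - 8)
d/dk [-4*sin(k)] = -4*cos(k)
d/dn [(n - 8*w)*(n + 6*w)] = 2*n - 2*w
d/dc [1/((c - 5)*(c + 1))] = 2*(2 - c)/(c^4 - 8*c^3 + 6*c^2 + 40*c + 25)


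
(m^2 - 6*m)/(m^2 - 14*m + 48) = m/(m - 8)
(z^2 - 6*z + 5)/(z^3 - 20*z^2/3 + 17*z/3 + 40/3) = 3*(z - 1)/(3*z^2 - 5*z - 8)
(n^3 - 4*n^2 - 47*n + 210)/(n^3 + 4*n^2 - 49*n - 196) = (n^2 - 11*n + 30)/(n^2 - 3*n - 28)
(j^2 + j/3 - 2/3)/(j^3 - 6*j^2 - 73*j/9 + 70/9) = 3*(j + 1)/(3*j^2 - 16*j - 35)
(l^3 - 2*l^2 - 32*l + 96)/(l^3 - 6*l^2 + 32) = (l + 6)/(l + 2)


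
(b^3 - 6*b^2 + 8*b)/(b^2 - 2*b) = b - 4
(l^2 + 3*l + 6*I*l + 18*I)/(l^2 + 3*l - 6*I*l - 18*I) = (l + 6*I)/(l - 6*I)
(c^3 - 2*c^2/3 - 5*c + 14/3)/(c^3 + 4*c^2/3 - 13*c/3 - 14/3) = (c - 1)/(c + 1)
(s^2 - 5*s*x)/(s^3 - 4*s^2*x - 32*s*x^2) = (-s + 5*x)/(-s^2 + 4*s*x + 32*x^2)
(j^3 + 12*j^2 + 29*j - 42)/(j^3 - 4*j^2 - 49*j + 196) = (j^2 + 5*j - 6)/(j^2 - 11*j + 28)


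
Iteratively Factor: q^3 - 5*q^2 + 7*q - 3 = (q - 1)*(q^2 - 4*q + 3) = (q - 3)*(q - 1)*(q - 1)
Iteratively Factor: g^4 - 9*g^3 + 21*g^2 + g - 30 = (g + 1)*(g^3 - 10*g^2 + 31*g - 30) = (g - 3)*(g + 1)*(g^2 - 7*g + 10) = (g - 3)*(g - 2)*(g + 1)*(g - 5)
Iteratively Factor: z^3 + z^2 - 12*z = (z - 3)*(z^2 + 4*z) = (z - 3)*(z + 4)*(z)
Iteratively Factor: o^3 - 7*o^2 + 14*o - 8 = (o - 2)*(o^2 - 5*o + 4) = (o - 2)*(o - 1)*(o - 4)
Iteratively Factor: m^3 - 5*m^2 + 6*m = (m - 3)*(m^2 - 2*m) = m*(m - 3)*(m - 2)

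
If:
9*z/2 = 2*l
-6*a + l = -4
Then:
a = 3*z/8 + 2/3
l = 9*z/4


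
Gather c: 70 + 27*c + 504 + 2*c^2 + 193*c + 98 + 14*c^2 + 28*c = 16*c^2 + 248*c + 672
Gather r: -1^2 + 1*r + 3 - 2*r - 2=-r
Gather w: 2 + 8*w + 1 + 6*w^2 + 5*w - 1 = 6*w^2 + 13*w + 2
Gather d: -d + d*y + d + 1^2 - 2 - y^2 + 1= d*y - y^2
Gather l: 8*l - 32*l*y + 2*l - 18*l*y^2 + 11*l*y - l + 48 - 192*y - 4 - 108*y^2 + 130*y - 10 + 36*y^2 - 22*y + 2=l*(-18*y^2 - 21*y + 9) - 72*y^2 - 84*y + 36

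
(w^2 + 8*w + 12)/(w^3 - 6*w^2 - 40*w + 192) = (w + 2)/(w^2 - 12*w + 32)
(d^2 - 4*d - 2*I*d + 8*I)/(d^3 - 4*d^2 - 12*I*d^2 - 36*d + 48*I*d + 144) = (d - 2*I)/(d^2 - 12*I*d - 36)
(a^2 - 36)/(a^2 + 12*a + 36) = (a - 6)/(a + 6)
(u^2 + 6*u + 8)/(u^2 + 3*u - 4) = (u + 2)/(u - 1)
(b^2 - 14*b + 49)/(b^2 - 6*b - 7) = (b - 7)/(b + 1)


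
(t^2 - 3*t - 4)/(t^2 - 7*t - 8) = (t - 4)/(t - 8)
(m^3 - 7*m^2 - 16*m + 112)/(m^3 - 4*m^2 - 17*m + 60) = (m^2 - 11*m + 28)/(m^2 - 8*m + 15)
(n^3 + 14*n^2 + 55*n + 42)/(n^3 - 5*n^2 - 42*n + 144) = (n^2 + 8*n + 7)/(n^2 - 11*n + 24)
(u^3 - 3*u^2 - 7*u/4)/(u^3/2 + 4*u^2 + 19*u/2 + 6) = u*(4*u^2 - 12*u - 7)/(2*(u^3 + 8*u^2 + 19*u + 12))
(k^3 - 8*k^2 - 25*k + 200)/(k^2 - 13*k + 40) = k + 5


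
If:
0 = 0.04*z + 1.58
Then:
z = -39.50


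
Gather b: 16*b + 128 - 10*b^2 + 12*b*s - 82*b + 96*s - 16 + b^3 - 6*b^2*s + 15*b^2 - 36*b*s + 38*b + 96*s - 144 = b^3 + b^2*(5 - 6*s) + b*(-24*s - 28) + 192*s - 32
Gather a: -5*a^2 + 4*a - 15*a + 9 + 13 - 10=-5*a^2 - 11*a + 12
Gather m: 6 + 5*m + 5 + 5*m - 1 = 10*m + 10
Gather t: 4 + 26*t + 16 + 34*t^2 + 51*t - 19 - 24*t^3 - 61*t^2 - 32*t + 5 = -24*t^3 - 27*t^2 + 45*t + 6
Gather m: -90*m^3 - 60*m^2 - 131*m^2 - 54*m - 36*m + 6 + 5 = -90*m^3 - 191*m^2 - 90*m + 11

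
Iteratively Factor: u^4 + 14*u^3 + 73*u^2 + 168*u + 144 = (u + 4)*(u^3 + 10*u^2 + 33*u + 36) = (u + 4)^2*(u^2 + 6*u + 9) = (u + 3)*(u + 4)^2*(u + 3)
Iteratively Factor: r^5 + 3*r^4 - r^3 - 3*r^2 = (r + 3)*(r^4 - r^2) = r*(r + 3)*(r^3 - r) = r*(r + 1)*(r + 3)*(r^2 - r) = r^2*(r + 1)*(r + 3)*(r - 1)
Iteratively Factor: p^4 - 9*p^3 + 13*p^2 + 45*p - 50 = (p + 2)*(p^3 - 11*p^2 + 35*p - 25) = (p - 1)*(p + 2)*(p^2 - 10*p + 25) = (p - 5)*(p - 1)*(p + 2)*(p - 5)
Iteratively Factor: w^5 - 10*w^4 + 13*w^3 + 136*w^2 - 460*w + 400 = (w - 5)*(w^4 - 5*w^3 - 12*w^2 + 76*w - 80) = (w - 5)*(w + 4)*(w^3 - 9*w^2 + 24*w - 20) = (w - 5)*(w - 2)*(w + 4)*(w^2 - 7*w + 10) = (w - 5)^2*(w - 2)*(w + 4)*(w - 2)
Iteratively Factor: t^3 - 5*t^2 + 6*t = (t)*(t^2 - 5*t + 6) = t*(t - 3)*(t - 2)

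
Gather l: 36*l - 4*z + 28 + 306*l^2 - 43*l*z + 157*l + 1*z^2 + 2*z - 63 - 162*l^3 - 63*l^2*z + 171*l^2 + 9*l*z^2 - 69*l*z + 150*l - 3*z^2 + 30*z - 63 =-162*l^3 + l^2*(477 - 63*z) + l*(9*z^2 - 112*z + 343) - 2*z^2 + 28*z - 98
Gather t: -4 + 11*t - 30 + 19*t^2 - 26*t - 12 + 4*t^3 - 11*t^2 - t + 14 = 4*t^3 + 8*t^2 - 16*t - 32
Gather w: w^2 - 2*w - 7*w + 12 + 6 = w^2 - 9*w + 18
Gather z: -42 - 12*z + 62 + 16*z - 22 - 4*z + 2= 0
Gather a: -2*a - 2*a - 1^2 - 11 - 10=-4*a - 22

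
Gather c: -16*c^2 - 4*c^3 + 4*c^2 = -4*c^3 - 12*c^2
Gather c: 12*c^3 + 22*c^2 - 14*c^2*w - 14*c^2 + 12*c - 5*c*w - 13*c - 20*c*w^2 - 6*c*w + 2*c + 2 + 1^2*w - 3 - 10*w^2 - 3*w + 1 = 12*c^3 + c^2*(8 - 14*w) + c*(-20*w^2 - 11*w + 1) - 10*w^2 - 2*w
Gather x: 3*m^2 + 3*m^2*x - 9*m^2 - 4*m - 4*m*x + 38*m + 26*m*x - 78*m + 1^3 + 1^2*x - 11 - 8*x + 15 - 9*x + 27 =-6*m^2 - 44*m + x*(3*m^2 + 22*m - 16) + 32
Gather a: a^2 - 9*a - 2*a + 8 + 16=a^2 - 11*a + 24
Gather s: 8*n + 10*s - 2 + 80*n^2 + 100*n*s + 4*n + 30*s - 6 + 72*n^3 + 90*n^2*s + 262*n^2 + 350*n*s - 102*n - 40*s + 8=72*n^3 + 342*n^2 - 90*n + s*(90*n^2 + 450*n)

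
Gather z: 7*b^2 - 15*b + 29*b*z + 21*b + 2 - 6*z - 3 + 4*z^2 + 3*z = 7*b^2 + 6*b + 4*z^2 + z*(29*b - 3) - 1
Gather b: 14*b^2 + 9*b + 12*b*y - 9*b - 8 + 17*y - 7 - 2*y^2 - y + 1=14*b^2 + 12*b*y - 2*y^2 + 16*y - 14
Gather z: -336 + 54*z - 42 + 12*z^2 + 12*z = 12*z^2 + 66*z - 378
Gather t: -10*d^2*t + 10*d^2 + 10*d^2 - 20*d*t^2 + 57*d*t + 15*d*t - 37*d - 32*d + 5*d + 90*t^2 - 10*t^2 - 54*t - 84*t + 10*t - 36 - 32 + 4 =20*d^2 - 64*d + t^2*(80 - 20*d) + t*(-10*d^2 + 72*d - 128) - 64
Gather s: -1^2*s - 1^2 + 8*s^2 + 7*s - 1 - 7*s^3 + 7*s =-7*s^3 + 8*s^2 + 13*s - 2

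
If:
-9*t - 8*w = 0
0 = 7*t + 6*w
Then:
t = 0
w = 0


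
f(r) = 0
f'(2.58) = 0.00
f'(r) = 0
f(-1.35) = 0.00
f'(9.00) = 0.00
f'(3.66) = 0.00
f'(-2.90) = 0.00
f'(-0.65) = 0.00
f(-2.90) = 0.00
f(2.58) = 0.00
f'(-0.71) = 0.00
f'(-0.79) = 0.00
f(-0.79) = 0.00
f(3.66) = 0.00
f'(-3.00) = 0.00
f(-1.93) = 0.00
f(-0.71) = 0.00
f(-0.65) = 0.00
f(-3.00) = 0.00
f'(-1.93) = 0.00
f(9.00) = 0.00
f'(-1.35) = 0.00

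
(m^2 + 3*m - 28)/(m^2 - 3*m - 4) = (m + 7)/(m + 1)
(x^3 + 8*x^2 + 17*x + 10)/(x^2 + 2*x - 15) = (x^2 + 3*x + 2)/(x - 3)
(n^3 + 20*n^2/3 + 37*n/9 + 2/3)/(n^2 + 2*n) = (9*n^3 + 60*n^2 + 37*n + 6)/(9*n*(n + 2))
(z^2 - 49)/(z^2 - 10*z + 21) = (z + 7)/(z - 3)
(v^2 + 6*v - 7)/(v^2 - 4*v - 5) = (-v^2 - 6*v + 7)/(-v^2 + 4*v + 5)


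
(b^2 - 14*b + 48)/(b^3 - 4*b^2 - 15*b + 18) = (b - 8)/(b^2 + 2*b - 3)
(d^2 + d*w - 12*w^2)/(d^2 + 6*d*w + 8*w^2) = (d - 3*w)/(d + 2*w)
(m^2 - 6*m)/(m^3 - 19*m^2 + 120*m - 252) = m/(m^2 - 13*m + 42)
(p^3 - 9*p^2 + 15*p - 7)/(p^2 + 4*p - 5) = (p^2 - 8*p + 7)/(p + 5)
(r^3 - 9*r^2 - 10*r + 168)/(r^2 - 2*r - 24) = r - 7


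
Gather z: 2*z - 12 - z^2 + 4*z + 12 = -z^2 + 6*z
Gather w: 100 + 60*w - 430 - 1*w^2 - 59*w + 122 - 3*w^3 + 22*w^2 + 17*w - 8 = -3*w^3 + 21*w^2 + 18*w - 216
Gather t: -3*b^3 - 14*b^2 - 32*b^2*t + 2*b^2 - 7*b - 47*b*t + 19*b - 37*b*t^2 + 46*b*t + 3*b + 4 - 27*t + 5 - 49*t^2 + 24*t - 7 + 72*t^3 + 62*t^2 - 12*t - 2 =-3*b^3 - 12*b^2 + 15*b + 72*t^3 + t^2*(13 - 37*b) + t*(-32*b^2 - b - 15)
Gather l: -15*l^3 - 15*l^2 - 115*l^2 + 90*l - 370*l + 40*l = -15*l^3 - 130*l^2 - 240*l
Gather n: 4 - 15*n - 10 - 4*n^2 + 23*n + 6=-4*n^2 + 8*n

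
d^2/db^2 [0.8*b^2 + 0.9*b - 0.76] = 1.60000000000000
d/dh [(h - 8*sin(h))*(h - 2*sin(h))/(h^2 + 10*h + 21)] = 2*(-(h + 5)*(h - 8*sin(h))*(h - 2*sin(h)) + (h^2 + 10*h + 21)*(-5*h*cos(h) + h - 5*sin(h) + 8*sin(2*h)))/(h^2 + 10*h + 21)^2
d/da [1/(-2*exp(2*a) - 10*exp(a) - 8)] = (exp(a) + 5/2)*exp(a)/(exp(2*a) + 5*exp(a) + 4)^2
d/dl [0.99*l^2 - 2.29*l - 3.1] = 1.98*l - 2.29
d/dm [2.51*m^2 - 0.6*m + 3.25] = 5.02*m - 0.6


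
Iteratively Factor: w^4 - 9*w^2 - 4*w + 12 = (w + 2)*(w^3 - 2*w^2 - 5*w + 6) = (w + 2)^2*(w^2 - 4*w + 3) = (w - 1)*(w + 2)^2*(w - 3)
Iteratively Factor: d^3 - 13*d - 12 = (d + 1)*(d^2 - d - 12) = (d + 1)*(d + 3)*(d - 4)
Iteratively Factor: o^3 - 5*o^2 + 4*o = (o - 4)*(o^2 - o) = o*(o - 4)*(o - 1)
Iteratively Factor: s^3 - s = (s + 1)*(s^2 - s) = s*(s + 1)*(s - 1)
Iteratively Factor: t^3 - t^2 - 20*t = (t)*(t^2 - t - 20) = t*(t - 5)*(t + 4)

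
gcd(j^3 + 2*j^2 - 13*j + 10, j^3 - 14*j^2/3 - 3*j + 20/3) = j - 1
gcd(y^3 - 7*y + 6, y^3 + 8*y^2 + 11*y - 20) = y - 1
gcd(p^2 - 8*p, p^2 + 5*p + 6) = 1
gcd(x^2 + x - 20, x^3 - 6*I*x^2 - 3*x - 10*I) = 1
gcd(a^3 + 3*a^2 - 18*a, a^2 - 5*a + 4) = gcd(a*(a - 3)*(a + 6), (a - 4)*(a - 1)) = 1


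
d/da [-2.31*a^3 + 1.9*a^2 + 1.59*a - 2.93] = -6.93*a^2 + 3.8*a + 1.59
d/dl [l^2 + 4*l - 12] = 2*l + 4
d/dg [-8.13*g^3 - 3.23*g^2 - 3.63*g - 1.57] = -24.39*g^2 - 6.46*g - 3.63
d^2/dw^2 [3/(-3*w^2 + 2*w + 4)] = 6*(-9*w^2 + 6*w + 4*(3*w - 1)^2 + 12)/(-3*w^2 + 2*w + 4)^3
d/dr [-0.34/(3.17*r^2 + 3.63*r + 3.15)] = (2.1556*r + 1.2342)/(3.17*r^2 + 3.63*r + 3.15)^2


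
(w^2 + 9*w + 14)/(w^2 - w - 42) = (w^2 + 9*w + 14)/(w^2 - w - 42)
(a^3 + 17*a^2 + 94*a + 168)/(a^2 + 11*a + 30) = (a^2 + 11*a + 28)/(a + 5)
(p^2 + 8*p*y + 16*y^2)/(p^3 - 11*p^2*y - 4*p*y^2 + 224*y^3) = (p + 4*y)/(p^2 - 15*p*y + 56*y^2)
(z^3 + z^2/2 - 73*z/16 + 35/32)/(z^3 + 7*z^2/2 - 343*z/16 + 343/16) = (8*z^2 + 18*z - 5)/(2*(4*z^2 + 21*z - 49))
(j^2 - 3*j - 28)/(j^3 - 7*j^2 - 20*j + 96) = (j - 7)/(j^2 - 11*j + 24)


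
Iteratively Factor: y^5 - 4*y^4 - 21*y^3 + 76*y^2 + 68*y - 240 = (y - 5)*(y^4 + y^3 - 16*y^2 - 4*y + 48) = (y - 5)*(y + 4)*(y^3 - 3*y^2 - 4*y + 12) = (y - 5)*(y - 2)*(y + 4)*(y^2 - y - 6) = (y - 5)*(y - 2)*(y + 2)*(y + 4)*(y - 3)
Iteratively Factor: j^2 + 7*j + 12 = (j + 3)*(j + 4)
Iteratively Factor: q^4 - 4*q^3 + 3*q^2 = (q)*(q^3 - 4*q^2 + 3*q) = q*(q - 3)*(q^2 - q) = q^2*(q - 3)*(q - 1)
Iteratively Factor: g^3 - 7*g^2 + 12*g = (g - 4)*(g^2 - 3*g) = g*(g - 4)*(g - 3)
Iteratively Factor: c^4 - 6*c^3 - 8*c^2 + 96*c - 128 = (c - 2)*(c^3 - 4*c^2 - 16*c + 64) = (c - 2)*(c + 4)*(c^2 - 8*c + 16) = (c - 4)*(c - 2)*(c + 4)*(c - 4)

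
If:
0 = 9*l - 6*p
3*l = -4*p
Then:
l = 0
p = 0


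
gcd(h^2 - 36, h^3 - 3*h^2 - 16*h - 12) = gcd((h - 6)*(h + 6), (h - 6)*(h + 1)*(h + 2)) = h - 6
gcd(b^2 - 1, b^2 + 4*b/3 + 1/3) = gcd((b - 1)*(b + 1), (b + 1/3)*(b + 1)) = b + 1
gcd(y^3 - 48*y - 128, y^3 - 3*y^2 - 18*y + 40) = y + 4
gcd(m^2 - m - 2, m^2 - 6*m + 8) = m - 2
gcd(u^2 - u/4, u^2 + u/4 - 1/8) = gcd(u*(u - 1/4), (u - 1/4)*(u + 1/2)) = u - 1/4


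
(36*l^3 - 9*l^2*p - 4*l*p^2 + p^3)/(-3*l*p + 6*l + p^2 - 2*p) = (-12*l^2 - l*p + p^2)/(p - 2)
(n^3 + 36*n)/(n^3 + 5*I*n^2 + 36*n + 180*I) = n/(n + 5*I)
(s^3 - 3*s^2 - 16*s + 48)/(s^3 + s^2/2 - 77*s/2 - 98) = 2*(s^2 - 7*s + 12)/(2*s^2 - 7*s - 49)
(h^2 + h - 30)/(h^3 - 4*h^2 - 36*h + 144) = (h - 5)/(h^2 - 10*h + 24)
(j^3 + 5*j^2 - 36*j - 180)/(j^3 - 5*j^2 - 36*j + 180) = (j + 5)/(j - 5)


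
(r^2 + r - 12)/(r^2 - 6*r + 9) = (r + 4)/(r - 3)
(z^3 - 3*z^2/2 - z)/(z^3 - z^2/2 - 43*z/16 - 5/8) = 8*z*(2*z + 1)/(16*z^2 + 24*z + 5)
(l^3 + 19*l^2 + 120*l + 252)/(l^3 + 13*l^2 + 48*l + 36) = (l + 7)/(l + 1)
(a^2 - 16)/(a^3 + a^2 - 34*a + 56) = (a + 4)/(a^2 + 5*a - 14)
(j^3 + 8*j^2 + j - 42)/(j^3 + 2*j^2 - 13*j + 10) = (j^2 + 10*j + 21)/(j^2 + 4*j - 5)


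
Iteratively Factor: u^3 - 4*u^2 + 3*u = (u - 3)*(u^2 - u) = (u - 3)*(u - 1)*(u)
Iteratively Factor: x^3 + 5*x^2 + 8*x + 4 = (x + 2)*(x^2 + 3*x + 2) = (x + 2)^2*(x + 1)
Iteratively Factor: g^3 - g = (g - 1)*(g^2 + g) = g*(g - 1)*(g + 1)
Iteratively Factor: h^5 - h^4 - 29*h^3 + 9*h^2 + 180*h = (h + 4)*(h^4 - 5*h^3 - 9*h^2 + 45*h) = h*(h + 4)*(h^3 - 5*h^2 - 9*h + 45) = h*(h - 5)*(h + 4)*(h^2 - 9) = h*(h - 5)*(h + 3)*(h + 4)*(h - 3)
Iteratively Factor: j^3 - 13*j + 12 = (j - 3)*(j^2 + 3*j - 4) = (j - 3)*(j + 4)*(j - 1)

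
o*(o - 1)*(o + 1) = o^3 - o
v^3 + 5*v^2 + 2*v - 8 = (v - 1)*(v + 2)*(v + 4)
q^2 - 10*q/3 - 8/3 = (q - 4)*(q + 2/3)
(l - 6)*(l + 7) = l^2 + l - 42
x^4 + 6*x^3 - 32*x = x*(x - 2)*(x + 4)^2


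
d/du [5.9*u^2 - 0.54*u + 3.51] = 11.8*u - 0.54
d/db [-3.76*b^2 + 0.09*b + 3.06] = 0.09 - 7.52*b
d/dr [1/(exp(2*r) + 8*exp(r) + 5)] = 2*(-exp(r) - 4)*exp(r)/(exp(2*r) + 8*exp(r) + 5)^2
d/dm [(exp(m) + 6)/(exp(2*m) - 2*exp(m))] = (-exp(2*m) - 12*exp(m) + 12)*exp(-m)/(exp(2*m) - 4*exp(m) + 4)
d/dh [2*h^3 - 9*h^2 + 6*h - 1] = 6*h^2 - 18*h + 6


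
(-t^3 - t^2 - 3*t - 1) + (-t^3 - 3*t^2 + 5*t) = -2*t^3 - 4*t^2 + 2*t - 1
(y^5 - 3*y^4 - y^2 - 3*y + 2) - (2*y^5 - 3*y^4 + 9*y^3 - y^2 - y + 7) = -y^5 - 9*y^3 - 2*y - 5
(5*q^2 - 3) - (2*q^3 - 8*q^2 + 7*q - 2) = -2*q^3 + 13*q^2 - 7*q - 1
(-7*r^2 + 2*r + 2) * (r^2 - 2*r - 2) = -7*r^4 + 16*r^3 + 12*r^2 - 8*r - 4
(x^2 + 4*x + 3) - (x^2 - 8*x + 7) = 12*x - 4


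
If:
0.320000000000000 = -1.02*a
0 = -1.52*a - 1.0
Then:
No Solution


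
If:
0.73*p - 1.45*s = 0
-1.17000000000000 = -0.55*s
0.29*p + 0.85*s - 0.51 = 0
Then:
No Solution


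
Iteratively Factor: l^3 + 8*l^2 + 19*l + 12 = (l + 1)*(l^2 + 7*l + 12) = (l + 1)*(l + 4)*(l + 3)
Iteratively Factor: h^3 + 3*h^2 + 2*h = (h + 2)*(h^2 + h) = (h + 1)*(h + 2)*(h)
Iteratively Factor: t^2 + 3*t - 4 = (t - 1)*(t + 4)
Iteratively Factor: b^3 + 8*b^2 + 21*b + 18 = (b + 3)*(b^2 + 5*b + 6) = (b + 2)*(b + 3)*(b + 3)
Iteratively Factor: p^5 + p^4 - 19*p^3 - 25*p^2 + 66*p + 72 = (p + 1)*(p^4 - 19*p^2 - 6*p + 72) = (p - 4)*(p + 1)*(p^3 + 4*p^2 - 3*p - 18) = (p - 4)*(p + 1)*(p + 3)*(p^2 + p - 6) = (p - 4)*(p + 1)*(p + 3)^2*(p - 2)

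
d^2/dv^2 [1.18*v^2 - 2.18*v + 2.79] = 2.36000000000000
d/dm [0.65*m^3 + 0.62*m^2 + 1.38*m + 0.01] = 1.95*m^2 + 1.24*m + 1.38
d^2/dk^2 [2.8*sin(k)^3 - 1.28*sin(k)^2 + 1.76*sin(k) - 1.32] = -3.86*sin(k) + 6.3*sin(3*k) - 2.56*cos(2*k)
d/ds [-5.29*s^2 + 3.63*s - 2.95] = 3.63 - 10.58*s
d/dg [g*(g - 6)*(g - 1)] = 3*g^2 - 14*g + 6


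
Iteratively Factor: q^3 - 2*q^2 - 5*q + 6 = (q - 1)*(q^2 - q - 6) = (q - 3)*(q - 1)*(q + 2)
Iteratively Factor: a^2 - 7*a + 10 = (a - 2)*(a - 5)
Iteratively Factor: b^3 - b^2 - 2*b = (b)*(b^2 - b - 2) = b*(b + 1)*(b - 2)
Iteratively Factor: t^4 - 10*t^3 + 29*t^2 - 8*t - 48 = (t - 4)*(t^3 - 6*t^2 + 5*t + 12) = (t - 4)^2*(t^2 - 2*t - 3) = (t - 4)^2*(t - 3)*(t + 1)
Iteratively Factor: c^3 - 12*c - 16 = (c + 2)*(c^2 - 2*c - 8) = (c + 2)^2*(c - 4)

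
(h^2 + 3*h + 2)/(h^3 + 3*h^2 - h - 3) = (h + 2)/(h^2 + 2*h - 3)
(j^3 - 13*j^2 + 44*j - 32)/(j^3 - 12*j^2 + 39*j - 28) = (j - 8)/(j - 7)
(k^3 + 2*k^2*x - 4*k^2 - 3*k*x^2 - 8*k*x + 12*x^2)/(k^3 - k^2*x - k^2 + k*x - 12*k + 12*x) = (k + 3*x)/(k + 3)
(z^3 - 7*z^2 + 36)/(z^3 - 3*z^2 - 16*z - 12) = (z - 3)/(z + 1)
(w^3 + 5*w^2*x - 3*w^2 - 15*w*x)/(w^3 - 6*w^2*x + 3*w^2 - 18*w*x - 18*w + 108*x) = w*(-w - 5*x)/(-w^2 + 6*w*x - 6*w + 36*x)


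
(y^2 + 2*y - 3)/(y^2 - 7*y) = (y^2 + 2*y - 3)/(y*(y - 7))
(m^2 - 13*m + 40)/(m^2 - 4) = (m^2 - 13*m + 40)/(m^2 - 4)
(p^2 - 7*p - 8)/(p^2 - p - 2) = (p - 8)/(p - 2)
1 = 1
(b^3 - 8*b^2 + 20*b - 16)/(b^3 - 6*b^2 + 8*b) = (b - 2)/b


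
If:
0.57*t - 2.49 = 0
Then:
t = 4.37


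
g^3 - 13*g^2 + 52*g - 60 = (g - 6)*(g - 5)*(g - 2)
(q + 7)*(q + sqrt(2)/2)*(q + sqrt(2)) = q^3 + 3*sqrt(2)*q^2/2 + 7*q^2 + q + 21*sqrt(2)*q/2 + 7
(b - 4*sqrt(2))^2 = b^2 - 8*sqrt(2)*b + 32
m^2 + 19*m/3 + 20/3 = (m + 4/3)*(m + 5)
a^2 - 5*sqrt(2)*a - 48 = (a - 8*sqrt(2))*(a + 3*sqrt(2))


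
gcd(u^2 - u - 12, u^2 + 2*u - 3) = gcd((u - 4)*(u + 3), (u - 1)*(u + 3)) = u + 3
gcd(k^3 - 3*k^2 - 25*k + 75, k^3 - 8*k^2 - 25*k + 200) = k^2 - 25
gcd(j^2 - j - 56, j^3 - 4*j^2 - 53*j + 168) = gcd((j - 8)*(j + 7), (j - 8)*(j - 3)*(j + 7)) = j^2 - j - 56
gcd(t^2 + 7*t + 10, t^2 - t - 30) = t + 5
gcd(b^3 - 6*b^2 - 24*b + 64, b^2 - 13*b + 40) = b - 8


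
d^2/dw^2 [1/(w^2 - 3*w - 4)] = 2*(w^2 - 3*w - (2*w - 3)^2 - 4)/(-w^2 + 3*w + 4)^3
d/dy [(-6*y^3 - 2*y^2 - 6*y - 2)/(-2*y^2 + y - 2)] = 2*(6*y^4 - 6*y^3 + 11*y^2 + 7)/(4*y^4 - 4*y^3 + 9*y^2 - 4*y + 4)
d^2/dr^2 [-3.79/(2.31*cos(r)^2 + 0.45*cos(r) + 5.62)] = (80.895276*(1 - cos(r)^2)^2 + 11.819115*cos(r)^3 - 155.595039*cos(r)^2 - 33.22314*cos(r) + 15.97485)/(2.31*cos(r)^2 + 0.45*cos(r) + 5.62)^3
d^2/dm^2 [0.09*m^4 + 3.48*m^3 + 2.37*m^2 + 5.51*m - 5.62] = 1.08*m^2 + 20.88*m + 4.74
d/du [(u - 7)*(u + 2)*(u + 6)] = 3*u^2 + 2*u - 44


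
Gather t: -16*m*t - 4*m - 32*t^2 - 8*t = -4*m - 32*t^2 + t*(-16*m - 8)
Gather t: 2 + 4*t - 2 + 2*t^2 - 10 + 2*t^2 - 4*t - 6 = 4*t^2 - 16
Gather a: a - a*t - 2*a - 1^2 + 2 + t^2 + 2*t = a*(-t - 1) + t^2 + 2*t + 1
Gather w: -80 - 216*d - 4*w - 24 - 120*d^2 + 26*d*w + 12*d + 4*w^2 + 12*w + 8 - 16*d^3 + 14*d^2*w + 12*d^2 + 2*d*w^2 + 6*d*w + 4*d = -16*d^3 - 108*d^2 - 200*d + w^2*(2*d + 4) + w*(14*d^2 + 32*d + 8) - 96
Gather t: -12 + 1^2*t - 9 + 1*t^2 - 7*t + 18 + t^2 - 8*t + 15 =2*t^2 - 14*t + 12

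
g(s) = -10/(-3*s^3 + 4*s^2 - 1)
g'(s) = -10*(9*s^2 - 8*s)/(-3*s^3 + 4*s^2 - 1)^2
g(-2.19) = -0.20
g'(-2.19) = -0.25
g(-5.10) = -0.02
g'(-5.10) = -0.01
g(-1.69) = -0.40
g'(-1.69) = -0.63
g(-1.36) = -0.72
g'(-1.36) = -1.42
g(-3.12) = -0.08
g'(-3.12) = -0.07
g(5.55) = 0.03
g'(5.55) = -0.02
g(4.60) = 0.05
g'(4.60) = -0.04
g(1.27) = 14.42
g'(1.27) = -90.56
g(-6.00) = -0.01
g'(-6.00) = -0.00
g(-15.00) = 0.00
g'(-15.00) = 0.00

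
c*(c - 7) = c^2 - 7*c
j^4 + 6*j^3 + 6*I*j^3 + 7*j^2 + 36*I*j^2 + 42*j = j*(j + 6)*(j - I)*(j + 7*I)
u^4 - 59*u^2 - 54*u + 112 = (u - 8)*(u - 1)*(u + 2)*(u + 7)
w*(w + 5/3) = w^2 + 5*w/3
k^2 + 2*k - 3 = (k - 1)*(k + 3)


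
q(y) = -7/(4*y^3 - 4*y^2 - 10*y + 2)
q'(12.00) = 0.00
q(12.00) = 0.00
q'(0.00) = -17.50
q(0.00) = -3.50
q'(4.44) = 0.03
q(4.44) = -0.03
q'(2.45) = 1.96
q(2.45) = -0.57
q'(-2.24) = 0.29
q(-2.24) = 0.17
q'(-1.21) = 90.14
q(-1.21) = -6.05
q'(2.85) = 0.40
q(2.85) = -0.21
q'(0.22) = -635.15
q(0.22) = 19.94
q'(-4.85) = 0.01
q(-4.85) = 0.01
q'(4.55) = 0.02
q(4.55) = -0.03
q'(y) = -7*(-12*y^2 + 8*y + 10)/(4*y^3 - 4*y^2 - 10*y + 2)^2 = 7*(6*y^2 - 4*y - 5)/(2*(2*y^3 - 2*y^2 - 5*y + 1)^2)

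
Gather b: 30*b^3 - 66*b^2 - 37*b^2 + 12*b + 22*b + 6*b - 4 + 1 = 30*b^3 - 103*b^2 + 40*b - 3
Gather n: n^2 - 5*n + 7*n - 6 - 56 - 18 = n^2 + 2*n - 80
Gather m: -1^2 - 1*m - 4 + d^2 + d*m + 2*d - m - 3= d^2 + 2*d + m*(d - 2) - 8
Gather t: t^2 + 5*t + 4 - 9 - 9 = t^2 + 5*t - 14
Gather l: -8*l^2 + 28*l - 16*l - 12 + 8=-8*l^2 + 12*l - 4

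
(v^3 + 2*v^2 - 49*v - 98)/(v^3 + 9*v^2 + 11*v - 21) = (v^2 - 5*v - 14)/(v^2 + 2*v - 3)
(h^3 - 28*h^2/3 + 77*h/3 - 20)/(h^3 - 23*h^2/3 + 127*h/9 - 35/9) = 3*(3*h^2 - 13*h + 12)/(9*h^2 - 24*h + 7)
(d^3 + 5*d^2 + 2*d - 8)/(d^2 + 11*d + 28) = (d^2 + d - 2)/(d + 7)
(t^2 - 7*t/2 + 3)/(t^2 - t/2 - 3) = (2*t - 3)/(2*t + 3)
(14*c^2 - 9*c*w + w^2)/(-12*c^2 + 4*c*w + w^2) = (-7*c + w)/(6*c + w)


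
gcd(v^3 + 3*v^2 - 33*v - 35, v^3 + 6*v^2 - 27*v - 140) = v^2 + 2*v - 35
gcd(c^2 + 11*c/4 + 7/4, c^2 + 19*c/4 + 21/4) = c + 7/4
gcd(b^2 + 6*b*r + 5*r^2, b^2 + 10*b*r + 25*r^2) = b + 5*r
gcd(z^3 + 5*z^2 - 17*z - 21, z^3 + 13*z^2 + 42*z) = z + 7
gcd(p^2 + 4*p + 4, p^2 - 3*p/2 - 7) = p + 2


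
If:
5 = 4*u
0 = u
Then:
No Solution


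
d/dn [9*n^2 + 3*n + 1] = 18*n + 3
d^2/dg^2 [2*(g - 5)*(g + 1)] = 4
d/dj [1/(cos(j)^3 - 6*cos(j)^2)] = 3*(cos(j) - 4)*sin(j)/((cos(j) - 6)^2*cos(j)^3)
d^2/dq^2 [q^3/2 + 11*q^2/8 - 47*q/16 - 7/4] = 3*q + 11/4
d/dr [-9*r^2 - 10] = -18*r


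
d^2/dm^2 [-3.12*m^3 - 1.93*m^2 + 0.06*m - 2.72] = -18.72*m - 3.86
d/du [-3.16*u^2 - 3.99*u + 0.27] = -6.32*u - 3.99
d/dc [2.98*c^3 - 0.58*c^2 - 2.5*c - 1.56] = 8.94*c^2 - 1.16*c - 2.5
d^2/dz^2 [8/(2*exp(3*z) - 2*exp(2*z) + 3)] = 16*((4 - 9*exp(z))*(2*exp(3*z) - 2*exp(2*z) + 3) + 4*(3*exp(z) - 2)^2*exp(2*z))*exp(2*z)/(2*exp(3*z) - 2*exp(2*z) + 3)^3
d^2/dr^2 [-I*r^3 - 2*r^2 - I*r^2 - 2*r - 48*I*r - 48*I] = -6*I*r - 4 - 2*I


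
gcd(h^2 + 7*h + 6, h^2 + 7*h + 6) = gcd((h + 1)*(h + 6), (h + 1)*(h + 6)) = h^2 + 7*h + 6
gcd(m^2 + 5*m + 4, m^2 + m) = m + 1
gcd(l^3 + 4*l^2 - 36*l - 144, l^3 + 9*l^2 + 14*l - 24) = l^2 + 10*l + 24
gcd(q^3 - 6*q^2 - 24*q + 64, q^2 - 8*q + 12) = q - 2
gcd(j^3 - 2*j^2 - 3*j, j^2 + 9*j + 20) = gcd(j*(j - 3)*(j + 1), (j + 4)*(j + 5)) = 1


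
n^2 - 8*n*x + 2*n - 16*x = (n + 2)*(n - 8*x)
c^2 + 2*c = c*(c + 2)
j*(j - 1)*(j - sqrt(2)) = j^3 - sqrt(2)*j^2 - j^2 + sqrt(2)*j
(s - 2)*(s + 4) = s^2 + 2*s - 8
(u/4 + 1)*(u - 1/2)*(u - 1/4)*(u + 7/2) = u^4/4 + 27*u^3/16 + 17*u^2/8 - 153*u/64 + 7/16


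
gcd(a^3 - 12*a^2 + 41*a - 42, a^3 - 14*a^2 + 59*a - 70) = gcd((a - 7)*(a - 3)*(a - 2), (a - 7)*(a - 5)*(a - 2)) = a^2 - 9*a + 14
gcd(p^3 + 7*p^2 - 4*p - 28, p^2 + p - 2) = p + 2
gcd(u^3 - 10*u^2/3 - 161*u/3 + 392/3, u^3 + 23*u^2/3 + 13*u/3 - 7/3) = u + 7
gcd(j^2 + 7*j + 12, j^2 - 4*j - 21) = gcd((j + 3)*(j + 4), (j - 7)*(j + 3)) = j + 3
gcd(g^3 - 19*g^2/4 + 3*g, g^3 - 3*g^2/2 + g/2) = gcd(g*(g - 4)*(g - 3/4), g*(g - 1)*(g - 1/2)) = g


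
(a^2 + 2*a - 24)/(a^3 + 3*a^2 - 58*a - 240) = (a - 4)/(a^2 - 3*a - 40)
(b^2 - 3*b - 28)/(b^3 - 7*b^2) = (b + 4)/b^2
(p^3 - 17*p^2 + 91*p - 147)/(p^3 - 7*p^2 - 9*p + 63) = (p - 7)/(p + 3)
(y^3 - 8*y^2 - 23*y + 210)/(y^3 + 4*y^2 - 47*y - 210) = (y - 6)/(y + 6)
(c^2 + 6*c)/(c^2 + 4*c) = (c + 6)/(c + 4)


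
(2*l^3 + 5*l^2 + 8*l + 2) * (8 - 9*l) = -18*l^4 - 29*l^3 - 32*l^2 + 46*l + 16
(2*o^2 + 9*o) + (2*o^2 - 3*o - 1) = 4*o^2 + 6*o - 1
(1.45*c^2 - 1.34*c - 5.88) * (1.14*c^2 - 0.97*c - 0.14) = 1.653*c^4 - 2.9341*c^3 - 5.6064*c^2 + 5.8912*c + 0.8232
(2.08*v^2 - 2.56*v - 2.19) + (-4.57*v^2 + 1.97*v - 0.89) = -2.49*v^2 - 0.59*v - 3.08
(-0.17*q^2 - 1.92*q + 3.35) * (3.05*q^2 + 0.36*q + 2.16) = -0.5185*q^4 - 5.9172*q^3 + 9.1591*q^2 - 2.9412*q + 7.236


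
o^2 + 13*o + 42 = (o + 6)*(o + 7)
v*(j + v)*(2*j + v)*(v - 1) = 2*j^2*v^2 - 2*j^2*v + 3*j*v^3 - 3*j*v^2 + v^4 - v^3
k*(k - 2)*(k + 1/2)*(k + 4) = k^4 + 5*k^3/2 - 7*k^2 - 4*k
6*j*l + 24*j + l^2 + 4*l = (6*j + l)*(l + 4)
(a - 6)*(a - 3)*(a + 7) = a^3 - 2*a^2 - 45*a + 126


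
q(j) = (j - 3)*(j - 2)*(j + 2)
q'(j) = (j - 3)*(j - 2) + (j - 3)*(j + 2) + (j - 2)*(j + 2)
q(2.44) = -1.09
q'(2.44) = -0.78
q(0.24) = 10.88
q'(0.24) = -5.27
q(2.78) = -0.82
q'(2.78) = 2.51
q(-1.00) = 12.00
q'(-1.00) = 5.00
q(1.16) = 4.88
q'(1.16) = -6.92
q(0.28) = 10.67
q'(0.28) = -5.44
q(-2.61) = -15.78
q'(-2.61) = 32.10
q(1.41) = 3.20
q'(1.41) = -6.50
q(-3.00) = -30.00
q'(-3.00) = 41.00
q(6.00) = 96.00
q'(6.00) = 68.00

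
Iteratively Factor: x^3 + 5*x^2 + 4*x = (x + 4)*(x^2 + x) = (x + 1)*(x + 4)*(x)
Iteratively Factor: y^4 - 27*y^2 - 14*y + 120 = (y + 4)*(y^3 - 4*y^2 - 11*y + 30) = (y - 2)*(y + 4)*(y^2 - 2*y - 15) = (y - 5)*(y - 2)*(y + 4)*(y + 3)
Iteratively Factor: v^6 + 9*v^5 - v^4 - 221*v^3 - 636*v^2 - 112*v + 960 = (v + 3)*(v^5 + 6*v^4 - 19*v^3 - 164*v^2 - 144*v + 320) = (v + 3)*(v + 4)*(v^4 + 2*v^3 - 27*v^2 - 56*v + 80) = (v + 3)*(v + 4)^2*(v^3 - 2*v^2 - 19*v + 20) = (v + 3)*(v + 4)^3*(v^2 - 6*v + 5) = (v - 5)*(v + 3)*(v + 4)^3*(v - 1)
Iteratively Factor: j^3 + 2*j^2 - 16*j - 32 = (j + 2)*(j^2 - 16) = (j + 2)*(j + 4)*(j - 4)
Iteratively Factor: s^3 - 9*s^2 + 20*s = (s)*(s^2 - 9*s + 20) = s*(s - 5)*(s - 4)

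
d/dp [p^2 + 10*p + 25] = 2*p + 10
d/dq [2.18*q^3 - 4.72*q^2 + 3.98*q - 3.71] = 6.54*q^2 - 9.44*q + 3.98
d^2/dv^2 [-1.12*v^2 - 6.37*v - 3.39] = -2.24000000000000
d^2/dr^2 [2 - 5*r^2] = -10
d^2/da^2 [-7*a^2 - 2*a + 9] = -14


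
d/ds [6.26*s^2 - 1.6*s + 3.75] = 12.52*s - 1.6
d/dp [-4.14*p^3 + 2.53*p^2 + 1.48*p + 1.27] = -12.42*p^2 + 5.06*p + 1.48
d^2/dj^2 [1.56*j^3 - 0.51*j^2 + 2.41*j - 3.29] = 9.36*j - 1.02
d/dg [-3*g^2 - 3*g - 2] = -6*g - 3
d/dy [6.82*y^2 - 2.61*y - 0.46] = 13.64*y - 2.61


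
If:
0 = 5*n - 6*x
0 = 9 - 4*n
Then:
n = 9/4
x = 15/8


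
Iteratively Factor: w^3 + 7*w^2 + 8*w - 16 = (w - 1)*(w^2 + 8*w + 16) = (w - 1)*(w + 4)*(w + 4)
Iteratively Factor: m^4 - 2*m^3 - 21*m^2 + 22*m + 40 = (m - 2)*(m^3 - 21*m - 20) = (m - 2)*(m + 4)*(m^2 - 4*m - 5) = (m - 5)*(m - 2)*(m + 4)*(m + 1)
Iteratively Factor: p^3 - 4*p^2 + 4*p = (p - 2)*(p^2 - 2*p) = p*(p - 2)*(p - 2)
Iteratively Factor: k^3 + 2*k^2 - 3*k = (k + 3)*(k^2 - k) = k*(k + 3)*(k - 1)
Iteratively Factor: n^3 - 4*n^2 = (n)*(n^2 - 4*n) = n*(n - 4)*(n)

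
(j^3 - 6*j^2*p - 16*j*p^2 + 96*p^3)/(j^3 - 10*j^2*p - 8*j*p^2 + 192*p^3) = (-j + 4*p)/(-j + 8*p)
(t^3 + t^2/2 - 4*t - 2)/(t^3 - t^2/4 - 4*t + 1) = 2*(2*t + 1)/(4*t - 1)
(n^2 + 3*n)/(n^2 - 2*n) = (n + 3)/(n - 2)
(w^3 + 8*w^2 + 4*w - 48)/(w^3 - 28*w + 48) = (w + 4)/(w - 4)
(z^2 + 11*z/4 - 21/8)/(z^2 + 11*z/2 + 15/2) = (8*z^2 + 22*z - 21)/(4*(2*z^2 + 11*z + 15))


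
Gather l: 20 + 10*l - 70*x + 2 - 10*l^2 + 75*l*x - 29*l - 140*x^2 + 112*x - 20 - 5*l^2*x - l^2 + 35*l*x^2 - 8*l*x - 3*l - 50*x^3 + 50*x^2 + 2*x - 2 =l^2*(-5*x - 11) + l*(35*x^2 + 67*x - 22) - 50*x^3 - 90*x^2 + 44*x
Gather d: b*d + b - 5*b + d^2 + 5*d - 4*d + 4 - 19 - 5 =-4*b + d^2 + d*(b + 1) - 20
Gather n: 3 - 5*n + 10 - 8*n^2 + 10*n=-8*n^2 + 5*n + 13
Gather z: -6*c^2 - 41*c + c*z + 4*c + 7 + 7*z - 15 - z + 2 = -6*c^2 - 37*c + z*(c + 6) - 6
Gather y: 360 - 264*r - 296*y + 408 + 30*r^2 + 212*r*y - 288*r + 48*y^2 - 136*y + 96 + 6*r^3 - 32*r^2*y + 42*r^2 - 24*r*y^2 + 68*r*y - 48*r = 6*r^3 + 72*r^2 - 600*r + y^2*(48 - 24*r) + y*(-32*r^2 + 280*r - 432) + 864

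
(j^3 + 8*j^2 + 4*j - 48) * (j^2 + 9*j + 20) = j^5 + 17*j^4 + 96*j^3 + 148*j^2 - 352*j - 960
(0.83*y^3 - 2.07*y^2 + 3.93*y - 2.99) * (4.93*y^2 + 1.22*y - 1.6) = 4.0919*y^5 - 9.1925*y^4 + 15.5215*y^3 - 6.6341*y^2 - 9.9358*y + 4.784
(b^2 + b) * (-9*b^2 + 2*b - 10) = -9*b^4 - 7*b^3 - 8*b^2 - 10*b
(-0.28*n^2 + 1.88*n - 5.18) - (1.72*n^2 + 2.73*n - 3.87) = -2.0*n^2 - 0.85*n - 1.31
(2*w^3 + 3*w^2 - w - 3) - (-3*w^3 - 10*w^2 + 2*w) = 5*w^3 + 13*w^2 - 3*w - 3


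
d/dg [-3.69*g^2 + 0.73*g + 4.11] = 0.73 - 7.38*g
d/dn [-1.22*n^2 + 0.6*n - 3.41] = 0.6 - 2.44*n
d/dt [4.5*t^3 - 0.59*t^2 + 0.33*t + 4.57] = 13.5*t^2 - 1.18*t + 0.33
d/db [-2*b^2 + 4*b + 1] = 4 - 4*b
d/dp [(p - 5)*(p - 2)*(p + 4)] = 3*p^2 - 6*p - 18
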